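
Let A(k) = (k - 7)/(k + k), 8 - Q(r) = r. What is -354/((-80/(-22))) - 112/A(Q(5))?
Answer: 1413/20 ≈ 70.650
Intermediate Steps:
Q(r) = 8 - r
A(k) = (-7 + k)/(2*k) (A(k) = (-7 + k)/((2*k)) = (-7 + k)*(1/(2*k)) = (-7 + k)/(2*k))
-354/((-80/(-22))) - 112/A(Q(5)) = -354/((-80/(-22))) - 112*2*(8 - 1*5)/(-7 + (8 - 1*5)) = -354/((-80*(-1/22))) - 112*2*(8 - 5)/(-7 + (8 - 5)) = -354/40/11 - 112*6/(-7 + 3) = -354*11/40 - 112/((1/2)*(1/3)*(-4)) = -1947/20 - 112/(-2/3) = -1947/20 - 112*(-3/2) = -1947/20 + 168 = 1413/20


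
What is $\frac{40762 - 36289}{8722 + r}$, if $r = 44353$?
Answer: $\frac{4473}{53075} \approx 0.084277$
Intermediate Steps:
$\frac{40762 - 36289}{8722 + r} = \frac{40762 - 36289}{8722 + 44353} = \frac{4473}{53075}$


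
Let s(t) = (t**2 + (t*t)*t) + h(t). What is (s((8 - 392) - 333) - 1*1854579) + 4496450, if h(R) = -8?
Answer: -365445861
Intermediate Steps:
s(t) = -8 + t**2 + t**3 (s(t) = (t**2 + (t*t)*t) - 8 = (t**2 + t**2*t) - 8 = (t**2 + t**3) - 8 = -8 + t**2 + t**3)
(s((8 - 392) - 333) - 1*1854579) + 4496450 = ((-8 + ((8 - 392) - 333)**2 + ((8 - 392) - 333)**3) - 1*1854579) + 4496450 = ((-8 + (-384 - 333)**2 + (-384 - 333)**3) - 1854579) + 4496450 = ((-8 + (-717)**2 + (-717)**3) - 1854579) + 4496450 = ((-8 + 514089 - 368601813) - 1854579) + 4496450 = (-368087732 - 1854579) + 4496450 = -369942311 + 4496450 = -365445861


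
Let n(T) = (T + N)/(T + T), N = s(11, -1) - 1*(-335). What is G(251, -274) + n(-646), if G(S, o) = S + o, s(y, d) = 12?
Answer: -29417/1292 ≈ -22.769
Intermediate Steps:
N = 347 (N = 12 - 1*(-335) = 12 + 335 = 347)
n(T) = (347 + T)/(2*T) (n(T) = (T + 347)/(T + T) = (347 + T)/((2*T)) = (347 + T)*(1/(2*T)) = (347 + T)/(2*T))
G(251, -274) + n(-646) = (251 - 274) + (½)*(347 - 646)/(-646) = -23 + (½)*(-1/646)*(-299) = -23 + 299/1292 = -29417/1292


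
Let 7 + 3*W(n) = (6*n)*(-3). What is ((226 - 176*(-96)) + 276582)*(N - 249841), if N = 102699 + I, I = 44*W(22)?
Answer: -134856541232/3 ≈ -4.4952e+10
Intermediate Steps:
W(n) = -7/3 - 6*n (W(n) = -7/3 + ((6*n)*(-3))/3 = -7/3 + (-18*n)/3 = -7/3 - 6*n)
I = -17732/3 (I = 44*(-7/3 - 6*22) = 44*(-7/3 - 132) = 44*(-403/3) = -17732/3 ≈ -5910.7)
N = 290365/3 (N = 102699 - 17732/3 = 290365/3 ≈ 96788.)
((226 - 176*(-96)) + 276582)*(N - 249841) = ((226 - 176*(-96)) + 276582)*(290365/3 - 249841) = ((226 + 16896) + 276582)*(-459158/3) = (17122 + 276582)*(-459158/3) = 293704*(-459158/3) = -134856541232/3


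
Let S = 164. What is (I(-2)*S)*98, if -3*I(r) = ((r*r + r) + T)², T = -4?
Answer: -64288/3 ≈ -21429.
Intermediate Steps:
I(r) = -(-4 + r + r²)²/3 (I(r) = -((r*r + r) - 4)²/3 = -((r² + r) - 4)²/3 = -((r + r²) - 4)²/3 = -(-4 + r + r²)²/3)
(I(-2)*S)*98 = (-(-4 - 2 + (-2)²)²/3*164)*98 = (-(-4 - 2 + 4)²/3*164)*98 = (-⅓*(-2)²*164)*98 = (-⅓*4*164)*98 = -4/3*164*98 = -656/3*98 = -64288/3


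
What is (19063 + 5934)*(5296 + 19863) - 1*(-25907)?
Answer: 628925430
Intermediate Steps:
(19063 + 5934)*(5296 + 19863) - 1*(-25907) = 24997*25159 + 25907 = 628899523 + 25907 = 628925430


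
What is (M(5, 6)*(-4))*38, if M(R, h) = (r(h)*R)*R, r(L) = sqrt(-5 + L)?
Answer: -3800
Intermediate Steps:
M(R, h) = R**2*sqrt(-5 + h) (M(R, h) = (sqrt(-5 + h)*R)*R = (R*sqrt(-5 + h))*R = R**2*sqrt(-5 + h))
(M(5, 6)*(-4))*38 = ((5**2*sqrt(-5 + 6))*(-4))*38 = ((25*sqrt(1))*(-4))*38 = ((25*1)*(-4))*38 = (25*(-4))*38 = -100*38 = -3800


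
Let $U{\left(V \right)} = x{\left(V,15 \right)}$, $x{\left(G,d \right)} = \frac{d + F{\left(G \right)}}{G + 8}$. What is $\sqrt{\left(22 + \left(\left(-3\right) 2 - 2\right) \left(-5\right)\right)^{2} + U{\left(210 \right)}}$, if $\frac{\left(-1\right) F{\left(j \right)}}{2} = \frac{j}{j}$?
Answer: $\frac{\sqrt{182685090}}{218} \approx 62.0$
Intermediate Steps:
$F{\left(j \right)} = -2$ ($F{\left(j \right)} = - 2 \frac{j}{j} = \left(-2\right) 1 = -2$)
$x{\left(G,d \right)} = \frac{-2 + d}{8 + G}$ ($x{\left(G,d \right)} = \frac{d - 2}{G + 8} = \frac{-2 + d}{8 + G}$)
$U{\left(V \right)} = \frac{13}{8 + V}$ ($U{\left(V \right)} = \frac{-2 + 15}{8 + V} = \frac{1}{8 + V} 13 = \frac{13}{8 + V}$)
$\sqrt{\left(22 + \left(\left(-3\right) 2 - 2\right) \left(-5\right)\right)^{2} + U{\left(210 \right)}} = \sqrt{\left(22 + \left(\left(-3\right) 2 - 2\right) \left(-5\right)\right)^{2} + \frac{13}{8 + 210}} = \sqrt{\left(22 + \left(-6 - 2\right) \left(-5\right)\right)^{2} + \frac{13}{218}} = \sqrt{\left(22 - -40\right)^{2} + 13 \cdot \frac{1}{218}} = \sqrt{\left(22 + 40\right)^{2} + \frac{13}{218}} = \sqrt{62^{2} + \frac{13}{218}} = \sqrt{3844 + \frac{13}{218}} = \sqrt{\frac{838005}{218}} = \frac{\sqrt{182685090}}{218}$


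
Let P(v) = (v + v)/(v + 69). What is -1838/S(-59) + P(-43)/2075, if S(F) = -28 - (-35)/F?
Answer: 2925150409/45506825 ≈ 64.279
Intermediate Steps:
P(v) = 2*v/(69 + v) (P(v) = (2*v)/(69 + v) = 2*v/(69 + v))
S(F) = -28 + 35/F
-1838/S(-59) + P(-43)/2075 = -1838/(-28 + 35/(-59)) + (2*(-43)/(69 - 43))/2075 = -1838/(-28 + 35*(-1/59)) + (2*(-43)/26)*(1/2075) = -1838/(-28 - 35/59) + (2*(-43)*(1/26))*(1/2075) = -1838/(-1687/59) - 43/13*1/2075 = -1838*(-59/1687) - 43/26975 = 108442/1687 - 43/26975 = 2925150409/45506825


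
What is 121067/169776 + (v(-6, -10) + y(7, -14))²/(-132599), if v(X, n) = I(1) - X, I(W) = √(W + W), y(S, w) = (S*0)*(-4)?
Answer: 16046911645/22512127824 - 12*√2/132599 ≈ 0.71268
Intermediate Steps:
y(S, w) = 0 (y(S, w) = 0*(-4) = 0)
I(W) = √2*√W (I(W) = √(2*W) = √2*√W)
v(X, n) = √2 - X (v(X, n) = √2*√1 - X = √2*1 - X = √2 - X)
121067/169776 + (v(-6, -10) + y(7, -14))²/(-132599) = 121067/169776 + ((√2 - 1*(-6)) + 0)²/(-132599) = 121067*(1/169776) + ((√2 + 6) + 0)²*(-1/132599) = 121067/169776 + ((6 + √2) + 0)²*(-1/132599) = 121067/169776 + (6 + √2)²*(-1/132599) = 121067/169776 - (6 + √2)²/132599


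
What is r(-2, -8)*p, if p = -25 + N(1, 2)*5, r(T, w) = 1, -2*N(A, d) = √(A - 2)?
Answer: -25 - 5*I/2 ≈ -25.0 - 2.5*I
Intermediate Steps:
N(A, d) = -√(-2 + A)/2 (N(A, d) = -√(A - 2)/2 = -√(-2 + A)/2)
p = -25 - 5*I/2 (p = -25 - √(-2 + 1)/2*5 = -25 - I/2*5 = -25 - 5*I/2 ≈ -25.0 - 2.5*I)
r(-2, -8)*p = 1*(-25 - 5*I/2) = -25 - 5*I/2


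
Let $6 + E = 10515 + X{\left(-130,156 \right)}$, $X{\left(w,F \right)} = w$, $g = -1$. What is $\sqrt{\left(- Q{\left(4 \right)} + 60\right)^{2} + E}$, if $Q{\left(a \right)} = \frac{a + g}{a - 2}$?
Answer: $\frac{\sqrt{55205}}{2} \approx 117.48$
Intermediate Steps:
$E = 10379$ ($E = -6 + \left(10515 - 130\right) = -6 + 10385 = 10379$)
$Q{\left(a \right)} = \frac{-1 + a}{-2 + a}$ ($Q{\left(a \right)} = \frac{a - 1}{a - 2} = \frac{-1 + a}{-2 + a}$)
$\sqrt{\left(- Q{\left(4 \right)} + 60\right)^{2} + E} = \sqrt{\left(- \frac{-1 + 4}{-2 + 4} + 60\right)^{2} + 10379} = \sqrt{\left(- \frac{3}{2} + 60\right)^{2} + 10379} = \sqrt{\left(\frac{117}{2}\right)^{2} + 10379} = \sqrt{\frac{13689}{4} + 10379} = \sqrt{\frac{55205}{4}} = \frac{\sqrt{55205}}{2}$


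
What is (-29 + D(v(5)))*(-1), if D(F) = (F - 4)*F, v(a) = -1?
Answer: 24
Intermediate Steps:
D(F) = F*(-4 + F) (D(F) = (-4 + F)*F = F*(-4 + F))
(-29 + D(v(5)))*(-1) = (-29 - (-4 - 1))*(-1) = (-29 - 1*(-5))*(-1) = (-29 + 5)*(-1) = -24*(-1) = 24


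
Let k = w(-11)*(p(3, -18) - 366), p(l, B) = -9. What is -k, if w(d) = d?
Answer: -4125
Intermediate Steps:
k = 4125 (k = -11*(-9 - 366) = -11*(-375) = 4125)
-k = -1*4125 = -4125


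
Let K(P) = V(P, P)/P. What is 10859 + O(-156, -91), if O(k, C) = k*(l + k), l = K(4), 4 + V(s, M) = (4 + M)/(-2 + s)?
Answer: 35195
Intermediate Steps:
V(s, M) = -4 + (4 + M)/(-2 + s)
K(P) = (12 - 3*P)/(P*(-2 + P)) (K(P) = ((12 + P - 4*P)/(-2 + P))/P = ((12 - 3*P)/(-2 + P))/P = (12 - 3*P)/(P*(-2 + P)))
l = 0 (l = 3*(4 - 1*4)/(4*(-2 + 4)) = 3*(¼)*(4 - 4)/2 = 3*(¼)*(½)*0 = 0)
O(k, C) = k² (O(k, C) = k*(0 + k) = k*k = k²)
10859 + O(-156, -91) = 10859 + (-156)² = 10859 + 24336 = 35195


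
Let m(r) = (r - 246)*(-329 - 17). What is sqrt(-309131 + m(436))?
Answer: I*sqrt(374871) ≈ 612.27*I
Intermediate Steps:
m(r) = 85116 - 346*r (m(r) = (-246 + r)*(-346) = 85116 - 346*r)
sqrt(-309131 + m(436)) = sqrt(-309131 + (85116 - 346*436)) = sqrt(-309131 + (85116 - 150856)) = sqrt(-309131 - 65740) = sqrt(-374871) = I*sqrt(374871)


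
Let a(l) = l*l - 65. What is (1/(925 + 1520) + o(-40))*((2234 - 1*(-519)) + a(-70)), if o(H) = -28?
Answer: -519466892/2445 ≈ -2.1246e+5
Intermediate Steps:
a(l) = -65 + l² (a(l) = l² - 65 = -65 + l²)
(1/(925 + 1520) + o(-40))*((2234 - 1*(-519)) + a(-70)) = (1/(925 + 1520) - 28)*((2234 - 1*(-519)) + (-65 + (-70)²)) = (1/2445 - 28)*((2234 + 519) + (-65 + 4900)) = (1/2445 - 28)*(2753 + 4835) = -68459/2445*7588 = -519466892/2445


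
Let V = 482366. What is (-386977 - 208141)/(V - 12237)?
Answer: -595118/470129 ≈ -1.2659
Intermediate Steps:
(-386977 - 208141)/(V - 12237) = (-386977 - 208141)/(482366 - 12237) = -595118/470129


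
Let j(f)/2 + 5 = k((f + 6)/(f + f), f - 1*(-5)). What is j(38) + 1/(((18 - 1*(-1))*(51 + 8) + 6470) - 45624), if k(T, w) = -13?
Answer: -1369189/38033 ≈ -36.000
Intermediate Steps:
j(f) = -36 (j(f) = -10 + 2*(-13) = -10 - 26 = -36)
j(38) + 1/(((18 - 1*(-1))*(51 + 8) + 6470) - 45624) = -36 + 1/(((18 - 1*(-1))*(51 + 8) + 6470) - 45624) = -36 + 1/(((18 + 1)*59 + 6470) - 45624) = -36 + 1/((19*59 + 6470) - 45624) = -36 + 1/((1121 + 6470) - 45624) = -36 + 1/(7591 - 45624) = -36 + 1/(-38033) = -36 - 1/38033 = -1369189/38033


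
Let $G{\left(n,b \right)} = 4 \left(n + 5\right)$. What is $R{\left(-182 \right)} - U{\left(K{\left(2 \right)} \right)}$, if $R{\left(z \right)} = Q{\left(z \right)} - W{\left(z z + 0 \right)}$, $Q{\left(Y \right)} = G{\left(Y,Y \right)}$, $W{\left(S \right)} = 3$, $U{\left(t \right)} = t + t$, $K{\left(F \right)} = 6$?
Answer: $-723$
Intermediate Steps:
$U{\left(t \right)} = 2 t$
$G{\left(n,b \right)} = 20 + 4 n$ ($G{\left(n,b \right)} = 4 \left(5 + n\right) = 20 + 4 n$)
$Q{\left(Y \right)} = 20 + 4 Y$
$R{\left(z \right)} = 17 + 4 z$ ($R{\left(z \right)} = \left(20 + 4 z\right) - 3 = 17 + 4 z$)
$R{\left(-182 \right)} - U{\left(K{\left(2 \right)} \right)} = \left(17 + 4 \left(-182\right)\right) - 2 \cdot 6 = \left(17 - 728\right) - 12 = -711 - 12 = -723$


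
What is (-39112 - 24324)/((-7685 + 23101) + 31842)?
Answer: -31718/23629 ≈ -1.3423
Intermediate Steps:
(-39112 - 24324)/((-7685 + 23101) + 31842) = -63436/(15416 + 31842) = -63436/47258 = -63436*1/47258 = -31718/23629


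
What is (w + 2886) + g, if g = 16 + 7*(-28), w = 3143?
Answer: 5849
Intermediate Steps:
g = -180 (g = 16 - 196 = -180)
(w + 2886) + g = (3143 + 2886) - 180 = 6029 - 180 = 5849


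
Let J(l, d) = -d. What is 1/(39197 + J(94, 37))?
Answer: 1/39160 ≈ 2.5536e-5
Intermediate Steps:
1/(39197 + J(94, 37)) = 1/(39197 - 1*37) = 1/(39197 - 37) = 1/39160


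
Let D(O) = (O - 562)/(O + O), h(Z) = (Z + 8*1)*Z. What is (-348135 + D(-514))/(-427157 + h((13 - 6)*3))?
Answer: 44735213/54811418 ≈ 0.81617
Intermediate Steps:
h(Z) = Z*(8 + Z) (h(Z) = (Z + 8)*Z = (8 + Z)*Z = Z*(8 + Z))
D(O) = (-562 + O)/(2*O) (D(O) = (-562 + O)/((2*O)) = (-562 + O)*(1/(2*O)) = (-562 + O)/(2*O))
(-348135 + D(-514))/(-427157 + h((13 - 6)*3)) = (-348135 + (1/2)*(-562 - 514)/(-514))/(-427157 + ((13 - 6)*3)*(8 + (13 - 6)*3)) = (-348135 + (1/2)*(-1/514)*(-1076))/(-427157 + (7*3)*(8 + 7*3)) = (-348135 + 269/257)/(-427157 + 21*(8 + 21)) = -89470426/(257*(-427157 + 21*29)) = -89470426/(257*(-427157 + 609)) = -89470426/257/(-426548) = -89470426/257*(-1/426548) = 44735213/54811418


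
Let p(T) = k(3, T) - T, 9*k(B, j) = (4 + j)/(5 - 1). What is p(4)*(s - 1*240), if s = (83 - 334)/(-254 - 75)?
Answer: 2676106/2961 ≈ 903.78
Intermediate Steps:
s = 251/329 (s = -251/(-329) = -251*(-1/329) = 251/329 ≈ 0.76292)
k(B, j) = ⅑ + j/36 (k(B, j) = ((4 + j)/(5 - 1))/9 = ((4 + j)/4)/9 = ((4 + j)*(¼))/9 = (1 + j/4)/9 = ⅑ + j/36)
p(T) = ⅑ - 35*T/36 (p(T) = (⅑ + T/36) - T = ⅑ - 35*T/36)
p(4)*(s - 1*240) = (⅑ - 35/36*4)*(251/329 - 1*240) = (⅑ - 35/9)*(251/329 - 240) = -34/9*(-78709/329) = 2676106/2961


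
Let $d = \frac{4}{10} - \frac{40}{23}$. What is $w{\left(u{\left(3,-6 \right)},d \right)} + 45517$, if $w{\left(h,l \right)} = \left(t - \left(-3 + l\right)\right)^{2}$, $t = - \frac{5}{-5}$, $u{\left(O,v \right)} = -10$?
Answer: $\frac{602339321}{13225} \approx 45546.0$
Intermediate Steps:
$t = 1$ ($t = \left(-5\right) \left(- \frac{1}{5}\right) = 1$)
$d = - \frac{154}{115}$ ($d = 4 \cdot \frac{1}{10} - \frac{40}{23} = \frac{2}{5} - \frac{40}{23} = - \frac{154}{115} \approx -1.3391$)
$w{\left(h,l \right)} = \left(4 - l\right)^{2}$ ($w{\left(h,l \right)} = \left(1 - \left(-3 + l\right)\right)^{2} = \left(4 - l\right)^{2}$)
$w{\left(u{\left(3,-6 \right)},d \right)} + 45517 = \left(4 - - \frac{154}{115}\right)^{2} + 45517 = \left(4 + \frac{154}{115}\right)^{2} + 45517 = \left(\frac{614}{115}\right)^{2} + 45517 = \frac{376996}{13225} + 45517 = \frac{602339321}{13225}$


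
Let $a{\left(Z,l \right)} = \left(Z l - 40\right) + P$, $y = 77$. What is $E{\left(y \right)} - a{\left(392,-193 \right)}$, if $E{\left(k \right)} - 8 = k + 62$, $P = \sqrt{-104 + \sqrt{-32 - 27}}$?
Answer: $75843 - \sqrt{-104 + i \sqrt{59}} \approx 75843.0 - 10.205 i$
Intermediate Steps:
$P = \sqrt{-104 + i \sqrt{59}}$ ($P = \sqrt{-104 + \sqrt{-59}} = \sqrt{-104 + i \sqrt{59}} \approx 0.37634 + 10.205 i$)
$a{\left(Z,l \right)} = -40 + \sqrt{-104 + i \sqrt{59}} + Z l$ ($a{\left(Z,l \right)} = \left(Z l - 40\right) + \sqrt{-104 + i \sqrt{59}} = \left(-40 + Z l\right) + \sqrt{-104 + i \sqrt{59}} = -40 + \sqrt{-104 + i \sqrt{59}} + Z l$)
$E{\left(k \right)} = 70 + k$ ($E{\left(k \right)} = 8 + \left(k + 62\right) = 8 + \left(62 + k\right) = 70 + k$)
$E{\left(y \right)} - a{\left(392,-193 \right)} = \left(70 + 77\right) - \left(-40 + \sqrt{-104 + i \sqrt{59}} + 392 \left(-193\right)\right) = 147 - \left(-40 + \sqrt{-104 + i \sqrt{59}} - 75656\right) = 147 - \left(-75696 + \sqrt{-104 + i \sqrt{59}}\right) = 147 + \left(75696 - \sqrt{-104 + i \sqrt{59}}\right) = 75843 - \sqrt{-104 + i \sqrt{59}}$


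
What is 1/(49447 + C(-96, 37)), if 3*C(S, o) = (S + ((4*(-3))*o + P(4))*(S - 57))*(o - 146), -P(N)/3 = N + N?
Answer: -1/2548677 ≈ -3.9236e-7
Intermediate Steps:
P(N) = -6*N (P(N) = -3*(N + N) = -6*N)
C(S, o) = (-146 + o)*(S + (-57 + S)*(-24 - 12*o))/3 (C(S, o) = ((S + ((4*(-3))*o - 6*4)*(S - 57))*(o - 146))/3 = ((S + (-12*o - 24)*(-57 + S))*(-146 + o))/3 = ((S + (-24 - 12*o)*(-57 + S))*(-146 + o))/3 = ((S + (-57 + S)*(-24 - 12*o))*(-146 + o))/3 = ((-146 + o)*(S + (-57 + S)*(-24 - 12*o)))/3 = (-146 + o)*(S + (-57 + S)*(-24 - 12*o))/3)
1/(49447 + C(-96, 37)) = 1/(49447 + (-66576 - 32832*37 + 228*37² + (3358/3)*(-96) - 4*(-96)*37² + (1729/3)*(-96)*37)) = 1/(49447 + (-66576 - 1214784 + 228*1369 - 107456 - 4*(-96)*1369 - 2047136)) = 1/(49447 + (-66576 - 1214784 + 312132 - 107456 + 525696 - 2047136)) = 1/(49447 - 2598124) = 1/(-2548677) = -1/2548677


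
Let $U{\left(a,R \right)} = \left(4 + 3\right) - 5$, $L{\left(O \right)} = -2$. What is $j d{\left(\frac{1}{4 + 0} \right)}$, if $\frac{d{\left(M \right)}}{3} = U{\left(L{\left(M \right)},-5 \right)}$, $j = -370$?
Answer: $-2220$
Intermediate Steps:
$U{\left(a,R \right)} = 2$ ($U{\left(a,R \right)} = 7 - 5 = 2$)
$d{\left(M \right)} = 6$ ($d{\left(M \right)} = 3 \cdot 2 = 6$)
$j d{\left(\frac{1}{4 + 0} \right)} = \left(-370\right) 6 = -2220$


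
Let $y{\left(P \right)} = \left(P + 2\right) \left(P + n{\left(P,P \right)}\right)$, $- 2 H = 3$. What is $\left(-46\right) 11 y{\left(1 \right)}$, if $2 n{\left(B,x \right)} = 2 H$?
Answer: $759$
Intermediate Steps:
$H = - \frac{3}{2}$ ($H = \left(- \frac{1}{2}\right) 3 = - \frac{3}{2} \approx -1.5$)
$n{\left(B,x \right)} = - \frac{3}{2}$ ($n{\left(B,x \right)} = \frac{2 \left(- \frac{3}{2}\right)}{2} = \frac{1}{2} \left(-3\right) = - \frac{3}{2}$)
$y{\left(P \right)} = \left(2 + P\right) \left(- \frac{3}{2} + P\right)$ ($y{\left(P \right)} = \left(P + 2\right) \left(P - \frac{3}{2}\right) = \left(2 + P\right) \left(- \frac{3}{2} + P\right)$)
$\left(-46\right) 11 y{\left(1 \right)} = \left(-46\right) 11 \left(-3 + 1^{2} + \frac{1}{2} \cdot 1\right) = - 506 \left(-3 + 1 + \frac{1}{2}\right) = \left(-506\right) \left(- \frac{3}{2}\right) = 759$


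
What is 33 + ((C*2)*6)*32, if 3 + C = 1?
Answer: -735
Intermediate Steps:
C = -2 (C = -3 + 1 = -2)
33 + ((C*2)*6)*32 = 33 + (-2*2*6)*32 = 33 - 4*6*32 = 33 - 24*32 = 33 - 768 = -735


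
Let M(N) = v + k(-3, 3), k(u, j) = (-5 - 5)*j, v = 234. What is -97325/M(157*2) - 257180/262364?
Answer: -376280015/787092 ≈ -478.06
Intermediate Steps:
k(u, j) = -10*j
M(N) = 204 (M(N) = 234 - 10*3 = 234 - 30 = 204)
-97325/M(157*2) - 257180/262364 = -97325/204 - 257180/262364 = -97325*1/204 - 257180*1/262364 = -5725/12 - 64295/65591 = -376280015/787092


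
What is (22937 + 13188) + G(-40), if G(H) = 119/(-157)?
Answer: 5671506/157 ≈ 36124.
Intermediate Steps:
G(H) = -119/157 (G(H) = 119*(-1/157) = -119/157)
(22937 + 13188) + G(-40) = (22937 + 13188) - 119/157 = 36125 - 119/157 = 5671506/157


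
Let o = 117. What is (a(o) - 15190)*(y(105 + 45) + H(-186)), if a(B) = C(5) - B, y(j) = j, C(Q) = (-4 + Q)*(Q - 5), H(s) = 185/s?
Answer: -424233505/186 ≈ -2.2808e+6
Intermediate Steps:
C(Q) = (-5 + Q)*(-4 + Q) (C(Q) = (-4 + Q)*(-5 + Q) = (-5 + Q)*(-4 + Q))
a(B) = -B (a(B) = (20 + 5² - 9*5) - B = (20 + 25 - 45) - B = 0 - B = -B)
(a(o) - 15190)*(y(105 + 45) + H(-186)) = (-1*117 - 15190)*((105 + 45) + 185/(-186)) = (-117 - 15190)*(150 + 185*(-1/186)) = -15307*(150 - 185/186) = -15307*27715/186 = -424233505/186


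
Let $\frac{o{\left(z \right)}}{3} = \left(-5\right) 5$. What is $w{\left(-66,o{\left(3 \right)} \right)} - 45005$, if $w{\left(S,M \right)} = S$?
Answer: $-45071$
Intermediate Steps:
$o{\left(z \right)} = -75$ ($o{\left(z \right)} = 3 \left(\left(-5\right) 5\right) = 3 \left(-25\right) = -75$)
$w{\left(-66,o{\left(3 \right)} \right)} - 45005 = -66 - 45005 = -45071$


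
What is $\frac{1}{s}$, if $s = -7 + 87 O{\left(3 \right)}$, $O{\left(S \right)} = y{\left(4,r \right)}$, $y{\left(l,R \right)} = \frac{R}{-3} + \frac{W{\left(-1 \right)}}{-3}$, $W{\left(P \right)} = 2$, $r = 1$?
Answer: $- \frac{1}{94} \approx -0.010638$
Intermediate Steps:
$y{\left(l,R \right)} = - \frac{2}{3} - \frac{R}{3}$ ($y{\left(l,R \right)} = \frac{R}{-3} + \frac{2}{-3} = R \left(- \frac{1}{3}\right) + 2 \left(- \frac{1}{3}\right) = - \frac{R}{3} - \frac{2}{3} = - \frac{2}{3} - \frac{R}{3}$)
$O{\left(S \right)} = -1$ ($O{\left(S \right)} = - \frac{2}{3} - \frac{1}{3} = -1$)
$s = -94$ ($s = -7 + 87 \left(-1\right) = -7 - 87 = -94$)
$\frac{1}{s} = \frac{1}{-94} = - \frac{1}{94}$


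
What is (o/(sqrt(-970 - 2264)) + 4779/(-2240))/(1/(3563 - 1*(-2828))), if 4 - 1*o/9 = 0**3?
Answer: -4363227/320 - 498*I*sqrt(66) ≈ -13635.0 - 4045.8*I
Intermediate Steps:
o = 36 (o = 36 - 9*0**3 = 36 - 9*0 = 36 + 0 = 36)
(o/(sqrt(-970 - 2264)) + 4779/(-2240))/(1/(3563 - 1*(-2828))) = (36/(sqrt(-970 - 2264)) + 4779/(-2240))/(1/(3563 - 1*(-2828))) = (36/(sqrt(-3234)) + 4779*(-1/2240))/(1/(3563 + 2828)) = (36/((7*I*sqrt(66))) - 4779/2240)/(1/6391) = (36*(-I*sqrt(66)/462) - 4779/2240)/(1/6391) = (-6*I*sqrt(66)/77 - 4779/2240)*6391 = (-4779/2240 - 6*I*sqrt(66)/77)*6391 = -4363227/320 - 498*I*sqrt(66)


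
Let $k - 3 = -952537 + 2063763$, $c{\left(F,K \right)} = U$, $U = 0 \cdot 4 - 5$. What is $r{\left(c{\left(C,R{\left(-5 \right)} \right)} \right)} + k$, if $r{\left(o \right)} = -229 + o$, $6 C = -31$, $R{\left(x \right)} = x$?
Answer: $1110995$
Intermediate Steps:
$C = - \frac{31}{6}$ ($C = \frac{1}{6} \left(-31\right) = - \frac{31}{6} \approx -5.1667$)
$U = -5$ ($U = 0 - 5 = -5$)
$c{\left(F,K \right)} = -5$
$k = 1111229$ ($k = 3 + \left(-952537 + 2063763\right) = 3 + 1111226 = 1111229$)
$r{\left(c{\left(C,R{\left(-5 \right)} \right)} \right)} + k = \left(-229 - 5\right) + 1111229 = -234 + 1111229 = 1110995$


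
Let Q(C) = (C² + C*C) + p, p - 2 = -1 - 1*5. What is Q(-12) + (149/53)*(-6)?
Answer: 14158/53 ≈ 267.13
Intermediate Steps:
p = -4 (p = 2 + (-1 - 1*5) = 2 + (-1 - 5) = 2 - 6 = -4)
Q(C) = -4 + 2*C² (Q(C) = (C² + C*C) - 4 = (C² + C²) - 4 = 2*C² - 4 = -4 + 2*C²)
Q(-12) + (149/53)*(-6) = (-4 + 2*(-12)²) + (149/53)*(-6) = (-4 + 2*144) + (149*(1/53))*(-6) = (-4 + 288) + (149/53)*(-6) = 284 - 894/53 = 14158/53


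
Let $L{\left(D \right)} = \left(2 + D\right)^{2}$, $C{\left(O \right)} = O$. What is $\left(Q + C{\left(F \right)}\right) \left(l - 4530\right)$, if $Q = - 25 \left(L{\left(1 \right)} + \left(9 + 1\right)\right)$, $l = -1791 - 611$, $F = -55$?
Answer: $3673960$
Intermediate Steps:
$l = -2402$
$Q = -475$ ($Q = - 25 \left(\left(2 + 1\right)^{2} + \left(9 + 1\right)\right) = - 25 \left(3^{2} + 10\right) = - 25 \left(9 + 10\right) = \left(-25\right) 19 = -475$)
$\left(Q + C{\left(F \right)}\right) \left(l - 4530\right) = \left(-475 - 55\right) \left(-2402 - 4530\right) = \left(-530\right) \left(-6932\right) = 3673960$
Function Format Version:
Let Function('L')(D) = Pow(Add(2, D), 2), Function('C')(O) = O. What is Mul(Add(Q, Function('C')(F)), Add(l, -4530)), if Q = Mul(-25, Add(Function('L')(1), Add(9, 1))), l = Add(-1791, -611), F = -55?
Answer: 3673960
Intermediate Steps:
l = -2402
Q = -475 (Q = Mul(-25, Add(Pow(Add(2, 1), 2), Add(9, 1))) = Mul(-25, Add(Pow(3, 2), 10)) = Mul(-25, Add(9, 10)) = Mul(-25, 19) = -475)
Mul(Add(Q, Function('C')(F)), Add(l, -4530)) = Mul(Add(-475, -55), Add(-2402, -4530)) = Mul(-530, -6932) = 3673960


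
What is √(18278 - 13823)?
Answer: 9*√55 ≈ 66.746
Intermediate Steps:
√(18278 - 13823) = √4455 = 9*√55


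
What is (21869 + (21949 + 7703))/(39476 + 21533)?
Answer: 51521/61009 ≈ 0.84448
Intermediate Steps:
(21869 + (21949 + 7703))/(39476 + 21533) = (21869 + 29652)/61009 = 51521*(1/61009) = 51521/61009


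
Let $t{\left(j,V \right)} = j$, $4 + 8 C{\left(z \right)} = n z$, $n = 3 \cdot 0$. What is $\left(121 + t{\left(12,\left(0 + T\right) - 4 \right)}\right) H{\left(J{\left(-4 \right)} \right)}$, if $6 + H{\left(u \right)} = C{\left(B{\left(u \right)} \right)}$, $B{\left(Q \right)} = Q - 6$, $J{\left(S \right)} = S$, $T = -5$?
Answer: $- \frac{1729}{2} \approx -864.5$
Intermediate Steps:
$B{\left(Q \right)} = -6 + Q$ ($B{\left(Q \right)} = Q - 6 = -6 + Q$)
$n = 0$
$C{\left(z \right)} = - \frac{1}{2}$ ($C{\left(z \right)} = - \frac{1}{2} + \frac{0 z}{8} = - \frac{1}{2} + \frac{1}{8} \cdot 0 = - \frac{1}{2} + 0 = - \frac{1}{2}$)
$H{\left(u \right)} = - \frac{13}{2}$ ($H{\left(u \right)} = -6 - \frac{1}{2} = - \frac{13}{2}$)
$\left(121 + t{\left(12,\left(0 + T\right) - 4 \right)}\right) H{\left(J{\left(-4 \right)} \right)} = \left(121 + 12\right) \left(- \frac{13}{2}\right) = 133 \left(- \frac{13}{2}\right) = - \frac{1729}{2}$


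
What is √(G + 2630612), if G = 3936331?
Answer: √6566943 ≈ 2562.6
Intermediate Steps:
√(G + 2630612) = √(3936331 + 2630612) = √6566943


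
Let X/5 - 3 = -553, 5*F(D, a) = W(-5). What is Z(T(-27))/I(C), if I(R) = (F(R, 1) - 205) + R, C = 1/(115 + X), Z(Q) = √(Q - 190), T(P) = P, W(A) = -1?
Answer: -2635*I*√217/540703 ≈ -0.071788*I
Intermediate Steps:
F(D, a) = -⅕ (F(D, a) = (⅕)*(-1) = -⅕)
X = -2750 (X = 15 + 5*(-553) = 15 - 2765 = -2750)
Z(Q) = √(-190 + Q)
C = -1/2635 (C = 1/(115 - 2750) = 1/(-2635) = -1/2635 ≈ -0.00037951)
I(R) = -1026/5 + R (I(R) = (-⅕ - 205) + R = -1026/5 + R)
Z(T(-27))/I(C) = √(-190 - 27)/(-1026/5 - 1/2635) = √(-217)/(-540703/2635) = (I*√217)*(-2635/540703) = -2635*I*√217/540703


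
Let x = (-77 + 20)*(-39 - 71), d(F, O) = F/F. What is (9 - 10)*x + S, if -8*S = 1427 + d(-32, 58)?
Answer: -12897/2 ≈ -6448.5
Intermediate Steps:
d(F, O) = 1
x = 6270 (x = -57*(-110) = 6270)
S = -357/2 (S = -(1427 + 1)/8 = -1/8*1428 = -357/2 ≈ -178.50)
(9 - 10)*x + S = (9 - 10)*6270 - 357/2 = -1*6270 - 357/2 = -6270 - 357/2 = -12897/2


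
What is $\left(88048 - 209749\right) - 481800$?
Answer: $-603501$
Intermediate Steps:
$\left(88048 - 209749\right) - 481800 = -121701 - 481800 = -603501$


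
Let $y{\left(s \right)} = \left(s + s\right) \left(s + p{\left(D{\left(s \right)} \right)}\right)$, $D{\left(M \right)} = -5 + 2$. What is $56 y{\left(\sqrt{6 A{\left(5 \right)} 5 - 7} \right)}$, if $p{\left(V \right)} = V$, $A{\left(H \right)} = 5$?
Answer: $16016 - 336 \sqrt{143} \approx 11998.0$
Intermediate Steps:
$D{\left(M \right)} = -3$
$y{\left(s \right)} = 2 s \left(-3 + s\right)$ ($y{\left(s \right)} = \left(s + s\right) \left(s - 3\right) = 2 s \left(-3 + s\right)$)
$56 y{\left(\sqrt{6 A{\left(5 \right)} 5 - 7} \right)} = 56 \cdot 2 \sqrt{6 \cdot 5 \cdot 5 - 7} \left(-3 + \sqrt{6 \cdot 5 \cdot 5 - 7}\right) = 56 \cdot 2 \sqrt{30 \cdot 5 - 7} \left(-3 + \sqrt{30 \cdot 5 - 7}\right) = 56 \cdot 2 \sqrt{150 - 7} \left(-3 + \sqrt{150 - 7}\right) = 56 \cdot 2 \sqrt{143} \left(-3 + \sqrt{143}\right) = 112 \sqrt{143} \left(-3 + \sqrt{143}\right)$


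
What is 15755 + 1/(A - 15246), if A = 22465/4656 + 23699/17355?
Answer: 165824872439275/10525222033 ≈ 15755.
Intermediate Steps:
A = 4275407/690640 (A = 22465*(1/4656) + 23699*(1/17355) = 22465/4656 + 1823/1335 = 4275407/690640 ≈ 6.1905)
15755 + 1/(A - 15246) = 15755 + 1/(4275407/690640 - 15246) = 15755 + 1/(-10525222033/690640) = 15755 - 690640/10525222033 = 165824872439275/10525222033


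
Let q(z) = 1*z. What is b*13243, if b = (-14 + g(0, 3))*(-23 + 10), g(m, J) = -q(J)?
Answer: 2926703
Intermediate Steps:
q(z) = z
g(m, J) = -J
b = 221 (b = (-14 - 1*3)*(-23 + 10) = (-14 - 3)*(-13) = -17*(-13) = 221)
b*13243 = 221*13243 = 2926703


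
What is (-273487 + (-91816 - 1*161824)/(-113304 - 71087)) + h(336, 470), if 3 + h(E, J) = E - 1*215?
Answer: -50406529639/184391 ≈ -2.7337e+5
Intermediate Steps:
h(E, J) = -218 + E (h(E, J) = -3 + (E - 1*215) = -3 + (E - 215) = -3 + (-215 + E) = -218 + E)
(-273487 + (-91816 - 1*161824)/(-113304 - 71087)) + h(336, 470) = (-273487 + (-91816 - 1*161824)/(-113304 - 71087)) + (-218 + 336) = (-273487 + (-91816 - 161824)/(-184391)) + 118 = (-273487 - 253640*(-1/184391)) + 118 = (-273487 + 253640/184391) + 118 = -50428287777/184391 + 118 = -50406529639/184391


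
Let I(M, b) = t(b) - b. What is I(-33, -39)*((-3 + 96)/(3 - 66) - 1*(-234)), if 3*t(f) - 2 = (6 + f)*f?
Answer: 6865498/63 ≈ 1.0898e+5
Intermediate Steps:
t(f) = 2/3 + f*(6 + f)/3 (t(f) = 2/3 + ((6 + f)*f)/3 = 2/3 + (f*(6 + f))/3 = 2/3 + f*(6 + f)/3)
I(M, b) = 2/3 + b + b**2/3 (I(M, b) = (2/3 + 2*b + b**2/3) - b = 2/3 + b + b**2/3)
I(-33, -39)*((-3 + 96)/(3 - 66) - 1*(-234)) = (2/3 - 39 + (1/3)*(-39)**2)*((-3 + 96)/(3 - 66) - 1*(-234)) = (2/3 - 39 + (1/3)*1521)*(93/(-63) + 234) = (2/3 - 39 + 507)*(93*(-1/63) + 234) = 1406*(-31/21 + 234)/3 = (1406/3)*(4883/21) = 6865498/63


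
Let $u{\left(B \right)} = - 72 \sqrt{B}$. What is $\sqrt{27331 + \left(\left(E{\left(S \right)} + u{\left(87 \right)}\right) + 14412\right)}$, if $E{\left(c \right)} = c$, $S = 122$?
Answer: $\sqrt{41865 - 72 \sqrt{87}} \approx 202.96$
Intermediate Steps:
$\sqrt{27331 + \left(\left(E{\left(S \right)} + u{\left(87 \right)}\right) + 14412\right)} = \sqrt{27331 + \left(\left(122 - 72 \sqrt{87}\right) + 14412\right)} = \sqrt{27331 + \left(14534 - 72 \sqrt{87}\right)} = \sqrt{41865 - 72 \sqrt{87}}$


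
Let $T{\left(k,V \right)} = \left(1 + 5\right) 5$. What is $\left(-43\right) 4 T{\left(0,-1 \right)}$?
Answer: $-5160$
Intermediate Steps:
$T{\left(k,V \right)} = 30$ ($T{\left(k,V \right)} = 6 \cdot 5 = 30$)
$\left(-43\right) 4 T{\left(0,-1 \right)} = \left(-43\right) 4 \cdot 30 = \left(-172\right) 30 = -5160$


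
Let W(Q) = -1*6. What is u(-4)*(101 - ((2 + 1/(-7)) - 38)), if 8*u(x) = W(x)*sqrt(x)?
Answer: -1440*I/7 ≈ -205.71*I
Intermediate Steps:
W(Q) = -6
u(x) = -3*sqrt(x)/4 (u(x) = (-6*sqrt(x))/8 = -3*sqrt(x)/4)
u(-4)*(101 - ((2 + 1/(-7)) - 38)) = (-3*I/2)*(101 - ((2 + 1/(-7)) - 38)) = (-3*I/2)*(101 - ((2 - 1/7) - 38)) = (-3*I/2)*(101 - (13/7 - 38)) = (-3*I/2)*(101 - 1*(-253/7)) = (-3*I/2)*(101 + 253/7) = -3*I/2*(960/7) = -1440*I/7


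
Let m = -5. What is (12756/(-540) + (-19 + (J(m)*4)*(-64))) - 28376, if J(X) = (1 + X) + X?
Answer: -1175158/45 ≈ -26115.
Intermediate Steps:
J(X) = 1 + 2*X
(12756/(-540) + (-19 + (J(m)*4)*(-64))) - 28376 = (12756/(-540) + (-19 + ((1 + 2*(-5))*4)*(-64))) - 28376 = (12756*(-1/540) + (-19 + ((1 - 10)*4)*(-64))) - 28376 = (-1063/45 + (-19 - 9*4*(-64))) - 28376 = (-1063/45 + (-19 - 36*(-64))) - 28376 = (-1063/45 + (-19 + 2304)) - 28376 = (-1063/45 + 2285) - 28376 = 101762/45 - 28376 = -1175158/45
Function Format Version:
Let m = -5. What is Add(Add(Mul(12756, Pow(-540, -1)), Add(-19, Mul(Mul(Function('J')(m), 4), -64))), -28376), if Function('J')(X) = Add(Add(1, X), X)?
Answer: Rational(-1175158, 45) ≈ -26115.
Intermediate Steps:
Function('J')(X) = Add(1, Mul(2, X))
Add(Add(Mul(12756, Pow(-540, -1)), Add(-19, Mul(Mul(Function('J')(m), 4), -64))), -28376) = Add(Add(Mul(12756, Pow(-540, -1)), Add(-19, Mul(Mul(Add(1, Mul(2, -5)), 4), -64))), -28376) = Add(Add(Mul(12756, Rational(-1, 540)), Add(-19, Mul(Mul(Add(1, -10), 4), -64))), -28376) = Add(Add(Rational(-1063, 45), Add(-19, Mul(Mul(-9, 4), -64))), -28376) = Add(Add(Rational(-1063, 45), Add(-19, Mul(-36, -64))), -28376) = Add(Add(Rational(-1063, 45), Add(-19, 2304)), -28376) = Add(Add(Rational(-1063, 45), 2285), -28376) = Add(Rational(101762, 45), -28376) = Rational(-1175158, 45)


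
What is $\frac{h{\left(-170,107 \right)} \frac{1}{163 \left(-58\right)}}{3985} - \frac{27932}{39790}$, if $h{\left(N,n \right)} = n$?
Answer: $- \frac{105231973261}{149905602010} \approx -0.70199$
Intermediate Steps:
$\frac{h{\left(-170,107 \right)} \frac{1}{163 \left(-58\right)}}{3985} - \frac{27932}{39790} = \frac{107 \frac{1}{163 \left(-58\right)}}{3985} - \frac{27932}{39790} = \frac{107}{-9454} \cdot \frac{1}{3985} - \frac{13966}{19895} = 107 \left(- \frac{1}{9454}\right) \frac{1}{3985} - \frac{13966}{19895} = \left(- \frac{107}{9454}\right) \frac{1}{3985} - \frac{13966}{19895} = - \frac{107}{37674190} - \frac{13966}{19895} = - \frac{105231973261}{149905602010}$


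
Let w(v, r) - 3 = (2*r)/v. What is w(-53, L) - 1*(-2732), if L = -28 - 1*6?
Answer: 145023/53 ≈ 2736.3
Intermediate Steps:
L = -34 (L = -28 - 6 = -34)
w(v, r) = 3 + 2*r/v (w(v, r) = 3 + (2*r)/v = 3 + 2*r/v)
w(-53, L) - 1*(-2732) = (3 + 2*(-34)/(-53)) - 1*(-2732) = (3 + 2*(-34)*(-1/53)) + 2732 = (3 + 68/53) + 2732 = 227/53 + 2732 = 145023/53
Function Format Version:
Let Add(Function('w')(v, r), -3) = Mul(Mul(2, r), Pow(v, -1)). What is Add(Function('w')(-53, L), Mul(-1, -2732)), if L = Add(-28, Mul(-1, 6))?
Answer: Rational(145023, 53) ≈ 2736.3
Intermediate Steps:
L = -34 (L = Add(-28, -6) = -34)
Function('w')(v, r) = Add(3, Mul(2, r, Pow(v, -1))) (Function('w')(v, r) = Add(3, Mul(Mul(2, r), Pow(v, -1))) = Add(3, Mul(2, r, Pow(v, -1))))
Add(Function('w')(-53, L), Mul(-1, -2732)) = Add(Add(3, Mul(2, -34, Pow(-53, -1))), Mul(-1, -2732)) = Add(Add(3, Mul(2, -34, Rational(-1, 53))), 2732) = Add(Add(3, Rational(68, 53)), 2732) = Add(Rational(227, 53), 2732) = Rational(145023, 53)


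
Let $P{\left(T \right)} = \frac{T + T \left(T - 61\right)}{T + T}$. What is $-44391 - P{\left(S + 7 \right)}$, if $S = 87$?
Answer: $-44408$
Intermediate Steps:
$P{\left(T \right)} = \frac{T + T \left(-61 + T\right)}{2 T}$
$-44391 - P{\left(S + 7 \right)} = -44391 - \left(-30 + \frac{87 + 7}{2}\right) = -44391 - \left(-30 + \frac{1}{2} \cdot 94\right) = -44391 - \left(-30 + 47\right) = -44391 - 17 = -44408$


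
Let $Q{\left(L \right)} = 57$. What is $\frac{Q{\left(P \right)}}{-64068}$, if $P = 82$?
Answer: $- \frac{1}{1124} \approx -0.00088968$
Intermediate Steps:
$\frac{Q{\left(P \right)}}{-64068} = \frac{57}{-64068} = 57 \left(- \frac{1}{64068}\right) = - \frac{1}{1124}$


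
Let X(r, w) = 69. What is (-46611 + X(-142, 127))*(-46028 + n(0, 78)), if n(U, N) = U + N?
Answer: 2138604900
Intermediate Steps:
n(U, N) = N + U
(-46611 + X(-142, 127))*(-46028 + n(0, 78)) = (-46611 + 69)*(-46028 + (78 + 0)) = -46542*(-46028 + 78) = -46542*(-45950) = 2138604900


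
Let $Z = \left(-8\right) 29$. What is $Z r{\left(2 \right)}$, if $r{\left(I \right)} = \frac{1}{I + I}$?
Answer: $-58$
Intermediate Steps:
$Z = -232$
$r{\left(I \right)} = \frac{1}{2 I}$
$Z r{\left(2 \right)} = - 232 \frac{1}{2 \cdot 2} = - 232 \cdot \frac{1}{2} \cdot \frac{1}{2} = \left(-232\right) \frac{1}{4} = -58$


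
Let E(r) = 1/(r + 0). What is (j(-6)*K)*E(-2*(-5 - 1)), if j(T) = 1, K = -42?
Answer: -7/2 ≈ -3.5000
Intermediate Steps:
E(r) = 1/r
(j(-6)*K)*E(-2*(-5 - 1)) = (1*(-42))/((-2*(-5 - 1))) = -42/((-2*(-6))) = -42/12 = -42*1/12 = -7/2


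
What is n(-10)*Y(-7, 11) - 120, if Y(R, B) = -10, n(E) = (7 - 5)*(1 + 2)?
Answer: -180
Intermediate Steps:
n(E) = 6 (n(E) = 2*3 = 6)
n(-10)*Y(-7, 11) - 120 = 6*(-10) - 120 = -60 - 120 = -180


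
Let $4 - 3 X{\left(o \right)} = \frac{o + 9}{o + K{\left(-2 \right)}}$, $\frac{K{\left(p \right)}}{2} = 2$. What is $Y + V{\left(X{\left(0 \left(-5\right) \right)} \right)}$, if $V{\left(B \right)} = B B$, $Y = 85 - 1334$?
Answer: $- \frac{179807}{144} \approx -1248.7$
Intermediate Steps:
$K{\left(p \right)} = 4$ ($K{\left(p \right)} = 2 \cdot 2 = 4$)
$X{\left(o \right)} = \frac{4}{3} - \frac{9 + o}{3 \left(4 + o\right)}$ ($X{\left(o \right)} = \frac{4}{3} - \frac{\left(o + 9\right) \frac{1}{o + 4}}{3} = \frac{4}{3} - \frac{\left(9 + o\right) \frac{1}{4 + o}}{3} = \frac{4}{3} - \frac{\frac{1}{4 + o} \left(9 + o\right)}{3} = \frac{4}{3} - \frac{9 + o}{3 \left(4 + o\right)}$)
$Y = -1249$ ($Y = 85 - 1334 = -1249$)
$V{\left(B \right)} = B^{2}$
$Y + V{\left(X{\left(0 \left(-5\right) \right)} \right)} = -1249 + \left(\frac{\frac{7}{3} + 0 \left(-5\right)}{4 + 0 \left(-5\right)}\right)^{2} = -1249 + \left(\frac{\frac{7}{3} + 0}{4 + 0}\right)^{2} = -1249 + \left(\frac{1}{4} \cdot \frac{7}{3}\right)^{2} = -1249 + \left(\frac{7}{12}\right)^{2} = -1249 + \frac{49}{144} = - \frac{179807}{144}$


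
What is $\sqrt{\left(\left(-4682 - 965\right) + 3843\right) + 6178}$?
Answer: $27 \sqrt{6} \approx 66.136$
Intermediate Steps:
$\sqrt{\left(\left(-4682 - 965\right) + 3843\right) + 6178} = \sqrt{\left(-5647 + 3843\right) + 6178} = \sqrt{-1804 + 6178} = \sqrt{4374} = 27 \sqrt{6}$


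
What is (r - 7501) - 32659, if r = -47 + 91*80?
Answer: -32927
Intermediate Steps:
r = 7233 (r = -47 + 7280 = 7233)
(r - 7501) - 32659 = (7233 - 7501) - 32659 = -268 - 32659 = -32927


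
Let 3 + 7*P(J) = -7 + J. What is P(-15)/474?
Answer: -25/3318 ≈ -0.0075347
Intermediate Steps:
P(J) = -10/7 + J/7 (P(J) = -3/7 + (-7 + J)/7 = -3/7 + (-1 + J/7) = -10/7 + J/7)
P(-15)/474 = (-10/7 + (⅐)*(-15))/474 = (-10/7 - 15/7)*(1/474) = -25/7*1/474 = -25/3318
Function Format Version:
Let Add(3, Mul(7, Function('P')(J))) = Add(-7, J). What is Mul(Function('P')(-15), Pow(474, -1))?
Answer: Rational(-25, 3318) ≈ -0.0075347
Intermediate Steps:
Function('P')(J) = Add(Rational(-10, 7), Mul(Rational(1, 7), J)) (Function('P')(J) = Add(Rational(-3, 7), Mul(Rational(1, 7), Add(-7, J))) = Add(Rational(-3, 7), Add(-1, Mul(Rational(1, 7), J))) = Add(Rational(-10, 7), Mul(Rational(1, 7), J)))
Mul(Function('P')(-15), Pow(474, -1)) = Mul(Add(Rational(-10, 7), Mul(Rational(1, 7), -15)), Pow(474, -1)) = Mul(Add(Rational(-10, 7), Rational(-15, 7)), Rational(1, 474)) = Mul(Rational(-25, 7), Rational(1, 474)) = Rational(-25, 3318)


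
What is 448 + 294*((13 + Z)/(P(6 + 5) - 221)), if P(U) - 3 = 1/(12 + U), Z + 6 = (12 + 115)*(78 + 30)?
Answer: -30183034/1671 ≈ -18063.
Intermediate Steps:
Z = 13710 (Z = -6 + (12 + 115)*(78 + 30) = -6 + 127*108 = -6 + 13716 = 13710)
P(U) = 3 + 1/(12 + U)
448 + 294*((13 + Z)/(P(6 + 5) - 221)) = 448 + 294*((13 + 13710)/((37 + 3*(6 + 5))/(12 + (6 + 5)) - 221)) = 448 + 294*(13723/((37 + 3*11)/(12 + 11) - 221)) = 448 + 294*(13723/((37 + 33)/23 - 221)) = 448 + 294*(13723/((1/23)*70 - 221)) = 448 + 294*(13723/(70/23 - 221)) = 448 + 294*(13723/(-5013/23)) = 448 + 294*(13723*(-23/5013)) = 448 + 294*(-315629/5013) = 448 - 30931642/1671 = -30183034/1671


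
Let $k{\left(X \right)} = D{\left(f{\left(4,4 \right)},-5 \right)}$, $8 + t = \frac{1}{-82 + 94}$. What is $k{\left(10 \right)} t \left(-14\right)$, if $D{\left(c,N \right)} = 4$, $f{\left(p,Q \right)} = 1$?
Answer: $\frac{1330}{3} \approx 443.33$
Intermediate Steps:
$t = - \frac{95}{12}$ ($t = -8 + \frac{1}{-82 + 94} = -8 + \frac{1}{12} = - \frac{95}{12} \approx -7.9167$)
$k{\left(X \right)} = 4$
$k{\left(10 \right)} t \left(-14\right) = 4 \left(- \frac{95}{12}\right) \left(-14\right) = \left(- \frac{95}{3}\right) \left(-14\right) = \frac{1330}{3}$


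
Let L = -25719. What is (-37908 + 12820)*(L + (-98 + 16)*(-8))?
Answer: 628780544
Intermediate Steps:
(-37908 + 12820)*(L + (-98 + 16)*(-8)) = (-37908 + 12820)*(-25719 + (-98 + 16)*(-8)) = -25088*(-25719 - 82*(-8)) = -25088*(-25719 + 656) = -25088*(-25063) = 628780544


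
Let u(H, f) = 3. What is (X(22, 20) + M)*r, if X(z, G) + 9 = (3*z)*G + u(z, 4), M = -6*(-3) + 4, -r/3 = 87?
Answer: -348696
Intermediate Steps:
r = -261 (r = -3*87 = -261)
M = 22 (M = 18 + 4 = 22)
X(z, G) = -6 + 3*G*z (X(z, G) = -9 + ((3*z)*G + 3) = -9 + (3*G*z + 3) = -9 + (3 + 3*G*z) = -6 + 3*G*z)
(X(22, 20) + M)*r = ((-6 + 3*20*22) + 22)*(-261) = ((-6 + 1320) + 22)*(-261) = (1314 + 22)*(-261) = 1336*(-261) = -348696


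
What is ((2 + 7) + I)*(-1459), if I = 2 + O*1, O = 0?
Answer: -16049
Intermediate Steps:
I = 2 (I = 2 + 0*1 = 2 + 0 = 2)
((2 + 7) + I)*(-1459) = ((2 + 7) + 2)*(-1459) = (9 + 2)*(-1459) = 11*(-1459) = -16049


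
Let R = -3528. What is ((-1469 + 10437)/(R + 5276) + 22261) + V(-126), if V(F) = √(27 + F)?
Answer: 512121/23 + 3*I*√11 ≈ 22266.0 + 9.9499*I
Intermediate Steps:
((-1469 + 10437)/(R + 5276) + 22261) + V(-126) = ((-1469 + 10437)/(-3528 + 5276) + 22261) + √(27 - 126) = (8968/1748 + 22261) + √(-99) = (8968*(1/1748) + 22261) + 3*I*√11 = (118/23 + 22261) + 3*I*√11 = 512121/23 + 3*I*√11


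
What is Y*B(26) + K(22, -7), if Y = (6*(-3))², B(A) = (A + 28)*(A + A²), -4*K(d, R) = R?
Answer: 49128775/4 ≈ 1.2282e+7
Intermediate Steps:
K(d, R) = -R/4
B(A) = (28 + A)*(A + A²)
Y = 324 (Y = (-18)² = 324)
Y*B(26) + K(22, -7) = 324*(26*(28 + 26² + 29*26)) - ¼*(-7) = 324*(26*(28 + 676 + 754)) + 7/4 = 324*(26*1458) + 7/4 = 324*37908 + 7/4 = 12282192 + 7/4 = 49128775/4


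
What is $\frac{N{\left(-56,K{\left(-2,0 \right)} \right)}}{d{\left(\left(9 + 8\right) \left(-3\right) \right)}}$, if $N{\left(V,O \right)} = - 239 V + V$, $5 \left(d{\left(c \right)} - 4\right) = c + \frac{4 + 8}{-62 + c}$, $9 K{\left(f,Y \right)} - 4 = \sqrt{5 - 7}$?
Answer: $- \frac{1506064}{703} \approx -2142.3$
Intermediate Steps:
$K{\left(f,Y \right)} = \frac{4}{9} + \frac{i \sqrt{2}}{9}$ ($K{\left(f,Y \right)} = \frac{4}{9} + \frac{\sqrt{5 - 7}}{9} = \frac{4}{9} + \frac{\sqrt{-2}}{9} = \frac{4}{9} + \frac{i \sqrt{2}}{9}$)
$d{\left(c \right)} = 4 + \frac{c}{5} + \frac{12}{5 \left(-62 + c\right)}$ ($d{\left(c \right)} = 4 + \frac{c + \frac{4 + 8}{-62 + c}}{5} = 4 + \frac{c + \frac{12}{-62 + c}}{5} = 4 + \left(\frac{c}{5} + \frac{12}{5 \left(-62 + c\right)}\right) = 4 + \frac{c}{5} + \frac{12}{5 \left(-62 + c\right)}$)
$N{\left(V,O \right)} = - 238 V$
$\frac{N{\left(-56,K{\left(-2,0 \right)} \right)}}{d{\left(\left(9 + 8\right) \left(-3\right) \right)}} = \frac{\left(-238\right) \left(-56\right)}{\frac{1}{5} \frac{1}{-62 + \left(9 + 8\right) \left(-3\right)} \left(-1228 + \left(\left(9 + 8\right) \left(-3\right)\right)^{2} - 42 \left(9 + 8\right) \left(-3\right)\right)} = \frac{13328}{\frac{1}{5} \frac{1}{-62 + 17 \left(-3\right)} \left(-1228 + \left(17 \left(-3\right)\right)^{2} - 42 \cdot 17 \left(-3\right)\right)} = \frac{13328}{\frac{1}{5} \frac{1}{-62 - 51} \left(-1228 + \left(-51\right)^{2} - -2142\right)} = \frac{13328}{\frac{1}{5} \frac{1}{-113} \left(-1228 + 2601 + 2142\right)} = \frac{13328}{\frac{1}{5} \left(- \frac{1}{113}\right) 3515} = \frac{13328}{- \frac{703}{113}} = 13328 \left(- \frac{113}{703}\right) = - \frac{1506064}{703}$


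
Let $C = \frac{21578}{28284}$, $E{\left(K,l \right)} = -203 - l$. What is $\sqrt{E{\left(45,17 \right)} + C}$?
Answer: $\frac{i \sqrt{43846578042}}{14142} \approx 14.807 i$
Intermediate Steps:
$C = \frac{10789}{14142}$ ($C = 21578 \cdot \frac{1}{28284} = \frac{10789}{14142} \approx 0.76291$)
$\sqrt{E{\left(45,17 \right)} + C} = \sqrt{\left(-203 - 17\right) + \frac{10789}{14142}} = \sqrt{-220 + \frac{10789}{14142}} = \sqrt{- \frac{3100451}{14142}} = \frac{i \sqrt{43846578042}}{14142}$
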